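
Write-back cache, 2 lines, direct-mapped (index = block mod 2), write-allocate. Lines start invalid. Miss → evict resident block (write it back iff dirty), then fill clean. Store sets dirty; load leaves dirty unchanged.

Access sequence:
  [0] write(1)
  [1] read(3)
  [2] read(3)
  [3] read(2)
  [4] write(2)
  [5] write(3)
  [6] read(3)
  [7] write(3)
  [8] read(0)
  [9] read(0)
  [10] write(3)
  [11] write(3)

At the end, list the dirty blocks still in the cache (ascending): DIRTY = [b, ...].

DIRTY = [3]

0: W B1 -> L1 miss  d=D]
1: R B3 -> L1 miss wb->B1  d=-]
2: R B3 -> L1 hit  d=-]
3: R B2 -> L0 miss  d=-]
4: W B2 -> L0 hit  d=D]
5: W B3 -> L1 hit  d=D]
6: R B3 -> L1 hit  d=D]
7: W B3 -> L1 hit  d=D]
8: R B0 -> L0 miss wb->B2  d=-]
9: R B0 -> L0 hit  d=-]
10: W B3 -> L1 hit  d=D]
11: W B3 -> L1 hit  d=D]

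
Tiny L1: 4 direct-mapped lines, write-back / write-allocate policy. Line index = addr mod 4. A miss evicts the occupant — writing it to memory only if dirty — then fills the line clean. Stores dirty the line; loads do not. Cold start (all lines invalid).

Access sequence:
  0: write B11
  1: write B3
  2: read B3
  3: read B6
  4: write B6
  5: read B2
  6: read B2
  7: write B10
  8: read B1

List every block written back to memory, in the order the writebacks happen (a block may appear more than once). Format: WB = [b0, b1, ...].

WB = [11, 6]

  0 | W B11 → L3 miss [D]
  1 | W B3 → L3 miss wb→B11 [D]
  2 | R B3 → L3 hit [D]
  3 | R B6 → L2 miss [-]
  4 | W B6 → L2 hit [D]
  5 | R B2 → L2 miss wb→B6 [-]
  6 | R B2 → L2 hit [-]
  7 | W B10 → L2 miss [D]
  8 | R B1 → L1 miss [-]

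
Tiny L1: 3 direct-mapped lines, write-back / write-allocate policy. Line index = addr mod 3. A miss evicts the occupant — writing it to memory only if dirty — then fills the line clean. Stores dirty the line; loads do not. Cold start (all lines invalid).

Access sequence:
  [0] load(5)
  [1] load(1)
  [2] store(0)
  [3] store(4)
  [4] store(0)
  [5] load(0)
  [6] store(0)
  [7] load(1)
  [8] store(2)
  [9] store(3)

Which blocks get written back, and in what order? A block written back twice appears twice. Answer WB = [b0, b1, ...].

  0 | R B5 → L2 miss [-]
  1 | R B1 → L1 miss [-]
  2 | W B0 → L0 miss [D]
  3 | W B4 → L1 miss [D]
  4 | W B0 → L0 hit [D]
  5 | R B0 → L0 hit [D]
  6 | W B0 → L0 hit [D]
  7 | R B1 → L1 miss wb→B4 [-]
  8 | W B2 → L2 miss [D]
  9 | W B3 → L0 miss wb→B0 [D]

WB = [4, 0]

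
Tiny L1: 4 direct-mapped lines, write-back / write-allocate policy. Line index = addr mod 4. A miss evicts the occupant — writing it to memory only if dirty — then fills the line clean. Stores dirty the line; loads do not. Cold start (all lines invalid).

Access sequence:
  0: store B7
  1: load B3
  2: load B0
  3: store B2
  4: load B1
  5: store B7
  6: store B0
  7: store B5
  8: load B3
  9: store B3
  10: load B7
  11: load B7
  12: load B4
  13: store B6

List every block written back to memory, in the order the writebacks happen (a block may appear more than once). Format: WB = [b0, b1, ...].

0: W B7 -> L3 miss  d=D]
1: R B3 -> L3 miss wb->B7  d=-]
2: R B0 -> L0 miss  d=-]
3: W B2 -> L2 miss  d=D]
4: R B1 -> L1 miss  d=-]
5: W B7 -> L3 miss  d=D]
6: W B0 -> L0 hit  d=D]
7: W B5 -> L1 miss  d=D]
8: R B3 -> L3 miss wb->B7  d=-]
9: W B3 -> L3 hit  d=D]
10: R B7 -> L3 miss wb->B3  d=-]
11: R B7 -> L3 hit  d=-]
12: R B4 -> L0 miss wb->B0  d=-]
13: W B6 -> L2 miss wb->B2  d=D]

WB = [7, 7, 3, 0, 2]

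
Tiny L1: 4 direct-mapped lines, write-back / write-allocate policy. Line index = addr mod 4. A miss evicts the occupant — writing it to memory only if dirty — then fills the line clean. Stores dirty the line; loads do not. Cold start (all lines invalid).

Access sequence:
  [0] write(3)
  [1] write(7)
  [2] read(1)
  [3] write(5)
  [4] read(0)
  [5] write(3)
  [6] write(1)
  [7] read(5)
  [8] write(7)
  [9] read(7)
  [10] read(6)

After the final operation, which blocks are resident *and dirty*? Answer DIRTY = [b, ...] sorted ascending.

0: W B3 -> L3 miss  d=D]
1: W B7 -> L3 miss wb->B3  d=D]
2: R B1 -> L1 miss  d=-]
3: W B5 -> L1 miss  d=D]
4: R B0 -> L0 miss  d=-]
5: W B3 -> L3 miss wb->B7  d=D]
6: W B1 -> L1 miss wb->B5  d=D]
7: R B5 -> L1 miss wb->B1  d=-]
8: W B7 -> L3 miss wb->B3  d=D]
9: R B7 -> L3 hit  d=D]
10: R B6 -> L2 miss  d=-]

DIRTY = [7]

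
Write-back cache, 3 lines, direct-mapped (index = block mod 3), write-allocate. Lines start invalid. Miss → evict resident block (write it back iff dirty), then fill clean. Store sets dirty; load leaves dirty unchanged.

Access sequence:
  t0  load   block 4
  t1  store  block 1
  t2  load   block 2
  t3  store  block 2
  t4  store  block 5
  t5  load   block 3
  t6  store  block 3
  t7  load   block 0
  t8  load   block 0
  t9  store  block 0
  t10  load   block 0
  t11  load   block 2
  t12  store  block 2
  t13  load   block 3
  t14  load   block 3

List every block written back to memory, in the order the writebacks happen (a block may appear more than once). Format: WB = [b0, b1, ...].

WB = [2, 3, 5, 0]

  0 | R B4 → L1 miss [-]
  1 | W B1 → L1 miss [D]
  2 | R B2 → L2 miss [-]
  3 | W B2 → L2 hit [D]
  4 | W B5 → L2 miss wb→B2 [D]
  5 | R B3 → L0 miss [-]
  6 | W B3 → L0 hit [D]
  7 | R B0 → L0 miss wb→B3 [-]
  8 | R B0 → L0 hit [-]
  9 | W B0 → L0 hit [D]
  10 | R B0 → L0 hit [D]
  11 | R B2 → L2 miss wb→B5 [-]
  12 | W B2 → L2 hit [D]
  13 | R B3 → L0 miss wb→B0 [-]
  14 | R B3 → L0 hit [-]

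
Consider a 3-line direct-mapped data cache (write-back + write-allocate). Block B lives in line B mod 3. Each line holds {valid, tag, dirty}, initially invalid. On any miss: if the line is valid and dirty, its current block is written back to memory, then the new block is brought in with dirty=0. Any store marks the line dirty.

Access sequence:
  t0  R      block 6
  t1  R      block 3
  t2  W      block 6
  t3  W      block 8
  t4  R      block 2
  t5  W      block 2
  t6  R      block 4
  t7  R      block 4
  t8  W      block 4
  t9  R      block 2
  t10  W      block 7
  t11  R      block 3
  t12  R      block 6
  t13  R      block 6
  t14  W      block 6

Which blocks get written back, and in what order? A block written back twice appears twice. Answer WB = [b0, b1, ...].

WB = [8, 4, 6]

  0 | R B6 → L0 miss [-]
  1 | R B3 → L0 miss [-]
  2 | W B6 → L0 miss [D]
  3 | W B8 → L2 miss [D]
  4 | R B2 → L2 miss wb→B8 [-]
  5 | W B2 → L2 hit [D]
  6 | R B4 → L1 miss [-]
  7 | R B4 → L1 hit [-]
  8 | W B4 → L1 hit [D]
  9 | R B2 → L2 hit [D]
  10 | W B7 → L1 miss wb→B4 [D]
  11 | R B3 → L0 miss wb→B6 [-]
  12 | R B6 → L0 miss [-]
  13 | R B6 → L0 hit [-]
  14 | W B6 → L0 hit [D]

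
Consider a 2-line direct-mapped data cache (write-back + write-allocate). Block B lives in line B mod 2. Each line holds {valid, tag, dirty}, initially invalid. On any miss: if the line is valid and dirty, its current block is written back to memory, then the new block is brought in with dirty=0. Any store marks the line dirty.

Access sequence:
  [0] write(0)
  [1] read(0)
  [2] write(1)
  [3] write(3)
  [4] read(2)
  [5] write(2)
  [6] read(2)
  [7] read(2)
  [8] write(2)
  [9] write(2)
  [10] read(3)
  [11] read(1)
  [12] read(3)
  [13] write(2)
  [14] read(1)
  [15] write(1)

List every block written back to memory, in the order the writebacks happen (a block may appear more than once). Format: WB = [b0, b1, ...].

WB = [1, 0, 3]

0: W B0 -> L0 miss  d=D]
1: R B0 -> L0 hit  d=D]
2: W B1 -> L1 miss  d=D]
3: W B3 -> L1 miss wb->B1  d=D]
4: R B2 -> L0 miss wb->B0  d=-]
5: W B2 -> L0 hit  d=D]
6: R B2 -> L0 hit  d=D]
7: R B2 -> L0 hit  d=D]
8: W B2 -> L0 hit  d=D]
9: W B2 -> L0 hit  d=D]
10: R B3 -> L1 hit  d=D]
11: R B1 -> L1 miss wb->B3  d=-]
12: R B3 -> L1 miss  d=-]
13: W B2 -> L0 hit  d=D]
14: R B1 -> L1 miss  d=-]
15: W B1 -> L1 hit  d=D]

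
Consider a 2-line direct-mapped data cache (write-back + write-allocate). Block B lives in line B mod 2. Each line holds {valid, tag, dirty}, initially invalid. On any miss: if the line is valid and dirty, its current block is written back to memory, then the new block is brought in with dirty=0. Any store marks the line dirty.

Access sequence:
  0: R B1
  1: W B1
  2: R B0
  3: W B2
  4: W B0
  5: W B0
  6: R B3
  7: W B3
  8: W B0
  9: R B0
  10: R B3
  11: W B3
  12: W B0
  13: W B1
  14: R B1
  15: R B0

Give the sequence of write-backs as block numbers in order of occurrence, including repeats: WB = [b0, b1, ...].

WB = [2, 1, 3]

  0 | R B1 → L1 miss [-]
  1 | W B1 → L1 hit [D]
  2 | R B0 → L0 miss [-]
  3 | W B2 → L0 miss [D]
  4 | W B0 → L0 miss wb→B2 [D]
  5 | W B0 → L0 hit [D]
  6 | R B3 → L1 miss wb→B1 [-]
  7 | W B3 → L1 hit [D]
  8 | W B0 → L0 hit [D]
  9 | R B0 → L0 hit [D]
  10 | R B3 → L1 hit [D]
  11 | W B3 → L1 hit [D]
  12 | W B0 → L0 hit [D]
  13 | W B1 → L1 miss wb→B3 [D]
  14 | R B1 → L1 hit [D]
  15 | R B0 → L0 hit [D]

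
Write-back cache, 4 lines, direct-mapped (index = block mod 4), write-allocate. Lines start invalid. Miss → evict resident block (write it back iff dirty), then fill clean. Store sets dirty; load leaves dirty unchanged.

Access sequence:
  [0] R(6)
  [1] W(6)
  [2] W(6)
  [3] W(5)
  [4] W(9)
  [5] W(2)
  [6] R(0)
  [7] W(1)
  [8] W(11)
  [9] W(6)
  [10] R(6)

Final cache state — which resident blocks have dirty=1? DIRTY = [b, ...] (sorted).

0: R B6 → L2 miss [-]
1: W B6 → L2 hit [D]
2: W B6 → L2 hit [D]
3: W B5 → L1 miss [D]
4: W B9 → L1 miss wb→B5 [D]
5: W B2 → L2 miss wb→B6 [D]
6: R B0 → L0 miss [-]
7: W B1 → L1 miss wb→B9 [D]
8: W B11 → L3 miss [D]
9: W B6 → L2 miss wb→B2 [D]
10: R B6 → L2 hit [D]

DIRTY = [1, 6, 11]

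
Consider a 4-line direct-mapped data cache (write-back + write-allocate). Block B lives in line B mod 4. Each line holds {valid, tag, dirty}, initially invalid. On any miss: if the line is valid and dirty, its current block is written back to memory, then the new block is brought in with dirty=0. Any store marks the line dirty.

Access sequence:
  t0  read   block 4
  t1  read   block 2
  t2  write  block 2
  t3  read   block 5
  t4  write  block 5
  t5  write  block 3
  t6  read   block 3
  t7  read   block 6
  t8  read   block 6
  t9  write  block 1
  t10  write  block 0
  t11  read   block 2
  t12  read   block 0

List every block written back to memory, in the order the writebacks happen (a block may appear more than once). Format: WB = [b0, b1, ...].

  0 | R B4 → L0 miss [-]
  1 | R B2 → L2 miss [-]
  2 | W B2 → L2 hit [D]
  3 | R B5 → L1 miss [-]
  4 | W B5 → L1 hit [D]
  5 | W B3 → L3 miss [D]
  6 | R B3 → L3 hit [D]
  7 | R B6 → L2 miss wb→B2 [-]
  8 | R B6 → L2 hit [-]
  9 | W B1 → L1 miss wb→B5 [D]
  10 | W B0 → L0 miss [D]
  11 | R B2 → L2 miss [-]
  12 | R B0 → L0 hit [D]

WB = [2, 5]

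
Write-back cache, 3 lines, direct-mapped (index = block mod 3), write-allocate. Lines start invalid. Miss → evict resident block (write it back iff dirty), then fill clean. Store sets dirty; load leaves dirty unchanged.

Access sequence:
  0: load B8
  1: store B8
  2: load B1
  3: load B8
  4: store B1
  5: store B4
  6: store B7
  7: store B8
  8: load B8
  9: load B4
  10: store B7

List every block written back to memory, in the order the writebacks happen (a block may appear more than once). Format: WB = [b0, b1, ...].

  0 | R B8 → L2 miss [-]
  1 | W B8 → L2 hit [D]
  2 | R B1 → L1 miss [-]
  3 | R B8 → L2 hit [D]
  4 | W B1 → L1 hit [D]
  5 | W B4 → L1 miss wb→B1 [D]
  6 | W B7 → L1 miss wb→B4 [D]
  7 | W B8 → L2 hit [D]
  8 | R B8 → L2 hit [D]
  9 | R B4 → L1 miss wb→B7 [-]
  10 | W B7 → L1 miss [D]

WB = [1, 4, 7]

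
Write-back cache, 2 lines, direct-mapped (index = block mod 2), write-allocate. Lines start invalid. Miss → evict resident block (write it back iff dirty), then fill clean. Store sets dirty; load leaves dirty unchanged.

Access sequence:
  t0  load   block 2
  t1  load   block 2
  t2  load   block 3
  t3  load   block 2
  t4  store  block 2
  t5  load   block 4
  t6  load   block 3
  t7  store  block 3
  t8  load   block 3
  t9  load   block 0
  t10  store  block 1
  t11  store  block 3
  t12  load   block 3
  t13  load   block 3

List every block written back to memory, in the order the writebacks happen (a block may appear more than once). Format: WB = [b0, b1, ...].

0: R B2 -> L0 miss  d=-]
1: R B2 -> L0 hit  d=-]
2: R B3 -> L1 miss  d=-]
3: R B2 -> L0 hit  d=-]
4: W B2 -> L0 hit  d=D]
5: R B4 -> L0 miss wb->B2  d=-]
6: R B3 -> L1 hit  d=-]
7: W B3 -> L1 hit  d=D]
8: R B3 -> L1 hit  d=D]
9: R B0 -> L0 miss  d=-]
10: W B1 -> L1 miss wb->B3  d=D]
11: W B3 -> L1 miss wb->B1  d=D]
12: R B3 -> L1 hit  d=D]
13: R B3 -> L1 hit  d=D]

WB = [2, 3, 1]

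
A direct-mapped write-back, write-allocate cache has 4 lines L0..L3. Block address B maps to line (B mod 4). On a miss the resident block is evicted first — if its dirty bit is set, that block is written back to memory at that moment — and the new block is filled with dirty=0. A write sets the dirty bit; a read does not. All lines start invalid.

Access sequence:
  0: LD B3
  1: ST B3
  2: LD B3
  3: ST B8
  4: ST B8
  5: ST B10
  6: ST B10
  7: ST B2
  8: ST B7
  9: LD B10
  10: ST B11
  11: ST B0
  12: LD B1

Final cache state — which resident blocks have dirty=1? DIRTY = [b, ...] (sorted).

0: R B3 → L3 miss [-]
1: W B3 → L3 hit [D]
2: R B3 → L3 hit [D]
3: W B8 → L0 miss [D]
4: W B8 → L0 hit [D]
5: W B10 → L2 miss [D]
6: W B10 → L2 hit [D]
7: W B2 → L2 miss wb→B10 [D]
8: W B7 → L3 miss wb→B3 [D]
9: R B10 → L2 miss wb→B2 [-]
10: W B11 → L3 miss wb→B7 [D]
11: W B0 → L0 miss wb→B8 [D]
12: R B1 → L1 miss [-]

DIRTY = [0, 11]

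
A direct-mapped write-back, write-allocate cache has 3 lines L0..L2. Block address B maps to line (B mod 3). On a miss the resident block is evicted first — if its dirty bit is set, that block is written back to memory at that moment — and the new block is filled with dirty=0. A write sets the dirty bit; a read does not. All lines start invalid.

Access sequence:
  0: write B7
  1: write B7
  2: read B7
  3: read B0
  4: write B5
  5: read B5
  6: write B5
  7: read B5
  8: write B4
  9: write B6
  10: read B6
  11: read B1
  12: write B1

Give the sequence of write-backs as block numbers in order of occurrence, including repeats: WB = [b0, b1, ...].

WB = [7, 4]

0: W B7 → L1 miss [D]
1: W B7 → L1 hit [D]
2: R B7 → L1 hit [D]
3: R B0 → L0 miss [-]
4: W B5 → L2 miss [D]
5: R B5 → L2 hit [D]
6: W B5 → L2 hit [D]
7: R B5 → L2 hit [D]
8: W B4 → L1 miss wb→B7 [D]
9: W B6 → L0 miss [D]
10: R B6 → L0 hit [D]
11: R B1 → L1 miss wb→B4 [-]
12: W B1 → L1 hit [D]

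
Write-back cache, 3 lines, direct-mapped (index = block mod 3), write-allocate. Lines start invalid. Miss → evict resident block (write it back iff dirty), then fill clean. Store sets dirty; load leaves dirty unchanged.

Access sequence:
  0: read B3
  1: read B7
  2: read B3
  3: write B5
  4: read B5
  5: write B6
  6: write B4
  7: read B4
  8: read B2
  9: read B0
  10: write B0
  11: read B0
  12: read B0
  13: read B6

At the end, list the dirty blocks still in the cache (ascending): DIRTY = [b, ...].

0: R B3 → L0 miss [-]
1: R B7 → L1 miss [-]
2: R B3 → L0 hit [-]
3: W B5 → L2 miss [D]
4: R B5 → L2 hit [D]
5: W B6 → L0 miss [D]
6: W B4 → L1 miss [D]
7: R B4 → L1 hit [D]
8: R B2 → L2 miss wb→B5 [-]
9: R B0 → L0 miss wb→B6 [-]
10: W B0 → L0 hit [D]
11: R B0 → L0 hit [D]
12: R B0 → L0 hit [D]
13: R B6 → L0 miss wb→B0 [-]

DIRTY = [4]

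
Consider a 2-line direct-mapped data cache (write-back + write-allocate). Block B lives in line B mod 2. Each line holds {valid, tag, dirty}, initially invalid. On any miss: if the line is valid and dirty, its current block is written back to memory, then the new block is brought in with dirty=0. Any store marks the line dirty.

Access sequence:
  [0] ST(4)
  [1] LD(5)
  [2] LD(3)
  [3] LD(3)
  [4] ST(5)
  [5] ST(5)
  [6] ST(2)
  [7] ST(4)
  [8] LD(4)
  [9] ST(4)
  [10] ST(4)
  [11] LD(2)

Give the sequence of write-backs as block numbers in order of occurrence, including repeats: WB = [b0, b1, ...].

0: W B4 -> L0 miss  d=D]
1: R B5 -> L1 miss  d=-]
2: R B3 -> L1 miss  d=-]
3: R B3 -> L1 hit  d=-]
4: W B5 -> L1 miss  d=D]
5: W B5 -> L1 hit  d=D]
6: W B2 -> L0 miss wb->B4  d=D]
7: W B4 -> L0 miss wb->B2  d=D]
8: R B4 -> L0 hit  d=D]
9: W B4 -> L0 hit  d=D]
10: W B4 -> L0 hit  d=D]
11: R B2 -> L0 miss wb->B4  d=-]

WB = [4, 2, 4]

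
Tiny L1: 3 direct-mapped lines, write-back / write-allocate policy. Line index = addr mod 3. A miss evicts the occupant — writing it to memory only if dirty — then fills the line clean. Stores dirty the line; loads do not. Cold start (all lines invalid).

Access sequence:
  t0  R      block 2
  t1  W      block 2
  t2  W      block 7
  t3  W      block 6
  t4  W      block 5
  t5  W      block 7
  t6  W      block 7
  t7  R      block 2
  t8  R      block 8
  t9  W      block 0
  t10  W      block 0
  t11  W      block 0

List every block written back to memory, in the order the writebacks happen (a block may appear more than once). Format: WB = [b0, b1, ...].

0: R B2 → L2 miss [-]
1: W B2 → L2 hit [D]
2: W B7 → L1 miss [D]
3: W B6 → L0 miss [D]
4: W B5 → L2 miss wb→B2 [D]
5: W B7 → L1 hit [D]
6: W B7 → L1 hit [D]
7: R B2 → L2 miss wb→B5 [-]
8: R B8 → L2 miss [-]
9: W B0 → L0 miss wb→B6 [D]
10: W B0 → L0 hit [D]
11: W B0 → L0 hit [D]

WB = [2, 5, 6]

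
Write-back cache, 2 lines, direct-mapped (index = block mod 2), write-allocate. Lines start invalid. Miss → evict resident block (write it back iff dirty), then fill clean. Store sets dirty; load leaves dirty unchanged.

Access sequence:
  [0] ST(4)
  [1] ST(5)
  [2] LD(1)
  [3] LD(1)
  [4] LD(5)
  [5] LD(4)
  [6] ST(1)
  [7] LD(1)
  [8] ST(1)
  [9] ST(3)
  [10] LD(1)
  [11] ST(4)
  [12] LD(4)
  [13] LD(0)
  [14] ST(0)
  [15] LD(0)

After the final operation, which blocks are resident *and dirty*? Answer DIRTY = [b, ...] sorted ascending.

  0 | W B4 → L0 miss [D]
  1 | W B5 → L1 miss [D]
  2 | R B1 → L1 miss wb→B5 [-]
  3 | R B1 → L1 hit [-]
  4 | R B5 → L1 miss [-]
  5 | R B4 → L0 hit [D]
  6 | W B1 → L1 miss [D]
  7 | R B1 → L1 hit [D]
  8 | W B1 → L1 hit [D]
  9 | W B3 → L1 miss wb→B1 [D]
  10 | R B1 → L1 miss wb→B3 [-]
  11 | W B4 → L0 hit [D]
  12 | R B4 → L0 hit [D]
  13 | R B0 → L0 miss wb→B4 [-]
  14 | W B0 → L0 hit [D]
  15 | R B0 → L0 hit [D]

DIRTY = [0]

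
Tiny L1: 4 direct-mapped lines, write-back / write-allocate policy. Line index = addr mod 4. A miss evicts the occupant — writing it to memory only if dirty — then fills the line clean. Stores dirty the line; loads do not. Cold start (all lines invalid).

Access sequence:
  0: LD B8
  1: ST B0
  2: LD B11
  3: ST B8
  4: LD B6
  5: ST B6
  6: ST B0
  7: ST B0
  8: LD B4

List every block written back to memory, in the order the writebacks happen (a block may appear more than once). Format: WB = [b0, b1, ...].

  0 | R B8 → L0 miss [-]
  1 | W B0 → L0 miss [D]
  2 | R B11 → L3 miss [-]
  3 | W B8 → L0 miss wb→B0 [D]
  4 | R B6 → L2 miss [-]
  5 | W B6 → L2 hit [D]
  6 | W B0 → L0 miss wb→B8 [D]
  7 | W B0 → L0 hit [D]
  8 | R B4 → L0 miss wb→B0 [-]

WB = [0, 8, 0]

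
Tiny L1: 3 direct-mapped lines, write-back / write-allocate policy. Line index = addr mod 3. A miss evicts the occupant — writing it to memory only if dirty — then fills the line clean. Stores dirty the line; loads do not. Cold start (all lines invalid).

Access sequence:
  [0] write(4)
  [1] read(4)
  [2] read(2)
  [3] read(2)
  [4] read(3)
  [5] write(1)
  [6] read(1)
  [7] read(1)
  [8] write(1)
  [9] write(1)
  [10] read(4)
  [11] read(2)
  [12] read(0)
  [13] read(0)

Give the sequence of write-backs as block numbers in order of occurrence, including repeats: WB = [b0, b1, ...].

  0 | W B4 → L1 miss [D]
  1 | R B4 → L1 hit [D]
  2 | R B2 → L2 miss [-]
  3 | R B2 → L2 hit [-]
  4 | R B3 → L0 miss [-]
  5 | W B1 → L1 miss wb→B4 [D]
  6 | R B1 → L1 hit [D]
  7 | R B1 → L1 hit [D]
  8 | W B1 → L1 hit [D]
  9 | W B1 → L1 hit [D]
  10 | R B4 → L1 miss wb→B1 [-]
  11 | R B2 → L2 hit [-]
  12 | R B0 → L0 miss [-]
  13 | R B0 → L0 hit [-]

WB = [4, 1]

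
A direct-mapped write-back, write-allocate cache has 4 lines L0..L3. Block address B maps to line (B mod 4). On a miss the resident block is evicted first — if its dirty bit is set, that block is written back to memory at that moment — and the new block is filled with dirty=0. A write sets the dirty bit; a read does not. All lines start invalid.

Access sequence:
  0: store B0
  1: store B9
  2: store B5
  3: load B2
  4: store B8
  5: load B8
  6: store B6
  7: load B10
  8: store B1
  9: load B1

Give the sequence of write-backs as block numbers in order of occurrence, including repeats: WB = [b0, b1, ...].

WB = [9, 0, 6, 5]

0: W B0 -> L0 miss  d=D]
1: W B9 -> L1 miss  d=D]
2: W B5 -> L1 miss wb->B9  d=D]
3: R B2 -> L2 miss  d=-]
4: W B8 -> L0 miss wb->B0  d=D]
5: R B8 -> L0 hit  d=D]
6: W B6 -> L2 miss  d=D]
7: R B10 -> L2 miss wb->B6  d=-]
8: W B1 -> L1 miss wb->B5  d=D]
9: R B1 -> L1 hit  d=D]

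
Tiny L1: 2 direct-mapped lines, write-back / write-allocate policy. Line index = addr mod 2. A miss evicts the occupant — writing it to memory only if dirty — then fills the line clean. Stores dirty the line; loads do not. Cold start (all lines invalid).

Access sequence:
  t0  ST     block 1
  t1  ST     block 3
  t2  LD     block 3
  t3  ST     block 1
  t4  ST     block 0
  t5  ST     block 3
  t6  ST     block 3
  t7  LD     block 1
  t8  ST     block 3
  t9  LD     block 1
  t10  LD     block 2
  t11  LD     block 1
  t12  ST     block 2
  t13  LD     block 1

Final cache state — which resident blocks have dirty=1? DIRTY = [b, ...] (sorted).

DIRTY = [2]

0: W B1 -> L1 miss  d=D]
1: W B3 -> L1 miss wb->B1  d=D]
2: R B3 -> L1 hit  d=D]
3: W B1 -> L1 miss wb->B3  d=D]
4: W B0 -> L0 miss  d=D]
5: W B3 -> L1 miss wb->B1  d=D]
6: W B3 -> L1 hit  d=D]
7: R B1 -> L1 miss wb->B3  d=-]
8: W B3 -> L1 miss  d=D]
9: R B1 -> L1 miss wb->B3  d=-]
10: R B2 -> L0 miss wb->B0  d=-]
11: R B1 -> L1 hit  d=-]
12: W B2 -> L0 hit  d=D]
13: R B1 -> L1 hit  d=-]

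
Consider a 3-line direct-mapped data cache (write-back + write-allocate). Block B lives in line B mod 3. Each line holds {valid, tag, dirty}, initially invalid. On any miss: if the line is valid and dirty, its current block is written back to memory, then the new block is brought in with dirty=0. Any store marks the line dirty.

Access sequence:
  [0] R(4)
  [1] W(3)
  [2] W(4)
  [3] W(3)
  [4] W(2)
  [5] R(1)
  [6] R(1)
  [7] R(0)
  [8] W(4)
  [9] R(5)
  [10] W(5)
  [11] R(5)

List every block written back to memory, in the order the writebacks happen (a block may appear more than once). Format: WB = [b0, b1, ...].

0: R B4 → L1 miss [-]
1: W B3 → L0 miss [D]
2: W B4 → L1 hit [D]
3: W B3 → L0 hit [D]
4: W B2 → L2 miss [D]
5: R B1 → L1 miss wb→B4 [-]
6: R B1 → L1 hit [-]
7: R B0 → L0 miss wb→B3 [-]
8: W B4 → L1 miss [D]
9: R B5 → L2 miss wb→B2 [-]
10: W B5 → L2 hit [D]
11: R B5 → L2 hit [D]

WB = [4, 3, 2]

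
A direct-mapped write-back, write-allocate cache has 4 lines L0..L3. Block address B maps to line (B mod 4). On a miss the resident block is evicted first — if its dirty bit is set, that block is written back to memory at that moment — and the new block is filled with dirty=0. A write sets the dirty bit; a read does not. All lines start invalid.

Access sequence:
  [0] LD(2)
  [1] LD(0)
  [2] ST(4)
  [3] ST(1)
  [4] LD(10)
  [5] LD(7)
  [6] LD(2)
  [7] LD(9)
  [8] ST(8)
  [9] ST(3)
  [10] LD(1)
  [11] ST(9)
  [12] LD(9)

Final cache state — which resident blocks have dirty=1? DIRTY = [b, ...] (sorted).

DIRTY = [3, 8, 9]

0: R B2 → L2 miss [-]
1: R B0 → L0 miss [-]
2: W B4 → L0 miss [D]
3: W B1 → L1 miss [D]
4: R B10 → L2 miss [-]
5: R B7 → L3 miss [-]
6: R B2 → L2 miss [-]
7: R B9 → L1 miss wb→B1 [-]
8: W B8 → L0 miss wb→B4 [D]
9: W B3 → L3 miss [D]
10: R B1 → L1 miss [-]
11: W B9 → L1 miss [D]
12: R B9 → L1 hit [D]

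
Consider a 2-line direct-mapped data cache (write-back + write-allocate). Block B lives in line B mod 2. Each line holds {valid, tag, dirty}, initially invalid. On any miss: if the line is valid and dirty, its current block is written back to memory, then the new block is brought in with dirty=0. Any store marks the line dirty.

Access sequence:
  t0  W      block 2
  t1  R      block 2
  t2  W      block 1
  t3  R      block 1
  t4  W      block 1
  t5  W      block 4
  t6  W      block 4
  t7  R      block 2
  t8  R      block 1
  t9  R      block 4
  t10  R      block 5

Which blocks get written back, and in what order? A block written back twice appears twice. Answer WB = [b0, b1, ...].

0: W B2 -> L0 miss  d=D]
1: R B2 -> L0 hit  d=D]
2: W B1 -> L1 miss  d=D]
3: R B1 -> L1 hit  d=D]
4: W B1 -> L1 hit  d=D]
5: W B4 -> L0 miss wb->B2  d=D]
6: W B4 -> L0 hit  d=D]
7: R B2 -> L0 miss wb->B4  d=-]
8: R B1 -> L1 hit  d=D]
9: R B4 -> L0 miss  d=-]
10: R B5 -> L1 miss wb->B1  d=-]

WB = [2, 4, 1]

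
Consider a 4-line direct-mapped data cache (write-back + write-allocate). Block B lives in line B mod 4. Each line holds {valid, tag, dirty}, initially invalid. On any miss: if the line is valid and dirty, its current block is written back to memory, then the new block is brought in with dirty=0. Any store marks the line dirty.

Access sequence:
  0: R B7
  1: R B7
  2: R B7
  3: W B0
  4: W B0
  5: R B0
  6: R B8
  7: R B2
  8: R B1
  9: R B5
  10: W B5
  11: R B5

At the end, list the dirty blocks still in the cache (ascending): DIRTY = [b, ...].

DIRTY = [5]

  0 | R B7 → L3 miss [-]
  1 | R B7 → L3 hit [-]
  2 | R B7 → L3 hit [-]
  3 | W B0 → L0 miss [D]
  4 | W B0 → L0 hit [D]
  5 | R B0 → L0 hit [D]
  6 | R B8 → L0 miss wb→B0 [-]
  7 | R B2 → L2 miss [-]
  8 | R B1 → L1 miss [-]
  9 | R B5 → L1 miss [-]
  10 | W B5 → L1 hit [D]
  11 | R B5 → L1 hit [D]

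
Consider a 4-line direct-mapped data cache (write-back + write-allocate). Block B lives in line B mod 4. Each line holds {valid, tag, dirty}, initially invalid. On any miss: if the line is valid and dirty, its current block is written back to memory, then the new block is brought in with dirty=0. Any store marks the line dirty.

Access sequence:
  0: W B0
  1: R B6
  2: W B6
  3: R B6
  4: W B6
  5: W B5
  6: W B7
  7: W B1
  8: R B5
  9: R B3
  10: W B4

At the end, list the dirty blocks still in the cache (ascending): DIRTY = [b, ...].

DIRTY = [4, 6]

  0 | W B0 → L0 miss [D]
  1 | R B6 → L2 miss [-]
  2 | W B6 → L2 hit [D]
  3 | R B6 → L2 hit [D]
  4 | W B6 → L2 hit [D]
  5 | W B5 → L1 miss [D]
  6 | W B7 → L3 miss [D]
  7 | W B1 → L1 miss wb→B5 [D]
  8 | R B5 → L1 miss wb→B1 [-]
  9 | R B3 → L3 miss wb→B7 [-]
  10 | W B4 → L0 miss wb→B0 [D]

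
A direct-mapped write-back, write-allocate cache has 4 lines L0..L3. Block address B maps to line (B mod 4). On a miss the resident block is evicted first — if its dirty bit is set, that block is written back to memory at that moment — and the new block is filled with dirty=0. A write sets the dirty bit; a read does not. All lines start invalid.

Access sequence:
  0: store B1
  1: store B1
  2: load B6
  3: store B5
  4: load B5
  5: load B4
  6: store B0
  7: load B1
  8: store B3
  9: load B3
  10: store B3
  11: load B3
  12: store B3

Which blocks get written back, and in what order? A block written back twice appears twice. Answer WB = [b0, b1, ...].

0: W B1 → L1 miss [D]
1: W B1 → L1 hit [D]
2: R B6 → L2 miss [-]
3: W B5 → L1 miss wb→B1 [D]
4: R B5 → L1 hit [D]
5: R B4 → L0 miss [-]
6: W B0 → L0 miss [D]
7: R B1 → L1 miss wb→B5 [-]
8: W B3 → L3 miss [D]
9: R B3 → L3 hit [D]
10: W B3 → L3 hit [D]
11: R B3 → L3 hit [D]
12: W B3 → L3 hit [D]

WB = [1, 5]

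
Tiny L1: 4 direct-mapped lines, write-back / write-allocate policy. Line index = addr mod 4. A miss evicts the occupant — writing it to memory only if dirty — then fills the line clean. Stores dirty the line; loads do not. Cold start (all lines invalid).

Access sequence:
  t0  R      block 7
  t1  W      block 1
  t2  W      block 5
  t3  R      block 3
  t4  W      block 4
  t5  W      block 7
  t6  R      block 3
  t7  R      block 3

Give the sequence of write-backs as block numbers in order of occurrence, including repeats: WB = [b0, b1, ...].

WB = [1, 7]

  0 | R B7 → L3 miss [-]
  1 | W B1 → L1 miss [D]
  2 | W B5 → L1 miss wb→B1 [D]
  3 | R B3 → L3 miss [-]
  4 | W B4 → L0 miss [D]
  5 | W B7 → L3 miss [D]
  6 | R B3 → L3 miss wb→B7 [-]
  7 | R B3 → L3 hit [-]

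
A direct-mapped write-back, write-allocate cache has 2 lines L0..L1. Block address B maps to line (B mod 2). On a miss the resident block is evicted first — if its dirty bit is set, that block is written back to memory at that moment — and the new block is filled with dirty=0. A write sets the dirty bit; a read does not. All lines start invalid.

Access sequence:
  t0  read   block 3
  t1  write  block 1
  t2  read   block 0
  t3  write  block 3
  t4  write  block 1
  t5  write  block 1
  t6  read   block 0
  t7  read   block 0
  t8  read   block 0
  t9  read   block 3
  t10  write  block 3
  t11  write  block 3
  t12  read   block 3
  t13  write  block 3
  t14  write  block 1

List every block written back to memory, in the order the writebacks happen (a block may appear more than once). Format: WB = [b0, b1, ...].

WB = [1, 3, 1, 3]

0: R B3 -> L1 miss  d=-]
1: W B1 -> L1 miss  d=D]
2: R B0 -> L0 miss  d=-]
3: W B3 -> L1 miss wb->B1  d=D]
4: W B1 -> L1 miss wb->B3  d=D]
5: W B1 -> L1 hit  d=D]
6: R B0 -> L0 hit  d=-]
7: R B0 -> L0 hit  d=-]
8: R B0 -> L0 hit  d=-]
9: R B3 -> L1 miss wb->B1  d=-]
10: W B3 -> L1 hit  d=D]
11: W B3 -> L1 hit  d=D]
12: R B3 -> L1 hit  d=D]
13: W B3 -> L1 hit  d=D]
14: W B1 -> L1 miss wb->B3  d=D]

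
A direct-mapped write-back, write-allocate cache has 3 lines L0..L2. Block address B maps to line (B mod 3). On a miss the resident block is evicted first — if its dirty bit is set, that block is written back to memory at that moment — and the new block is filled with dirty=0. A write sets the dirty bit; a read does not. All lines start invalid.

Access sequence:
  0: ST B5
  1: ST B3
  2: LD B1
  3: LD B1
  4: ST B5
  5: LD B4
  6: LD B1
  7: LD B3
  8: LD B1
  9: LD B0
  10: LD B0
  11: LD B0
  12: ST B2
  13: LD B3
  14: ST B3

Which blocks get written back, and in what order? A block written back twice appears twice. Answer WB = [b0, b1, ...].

WB = [3, 5]

0: W B5 → L2 miss [D]
1: W B3 → L0 miss [D]
2: R B1 → L1 miss [-]
3: R B1 → L1 hit [-]
4: W B5 → L2 hit [D]
5: R B4 → L1 miss [-]
6: R B1 → L1 miss [-]
7: R B3 → L0 hit [D]
8: R B1 → L1 hit [-]
9: R B0 → L0 miss wb→B3 [-]
10: R B0 → L0 hit [-]
11: R B0 → L0 hit [-]
12: W B2 → L2 miss wb→B5 [D]
13: R B3 → L0 miss [-]
14: W B3 → L0 hit [D]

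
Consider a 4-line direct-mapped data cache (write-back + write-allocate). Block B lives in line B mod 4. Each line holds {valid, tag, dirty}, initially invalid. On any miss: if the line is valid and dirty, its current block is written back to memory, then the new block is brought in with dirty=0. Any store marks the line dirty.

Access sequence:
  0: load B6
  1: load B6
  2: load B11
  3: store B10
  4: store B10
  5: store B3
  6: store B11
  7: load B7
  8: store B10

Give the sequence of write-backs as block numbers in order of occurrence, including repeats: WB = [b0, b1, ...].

WB = [3, 11]

0: R B6 → L2 miss [-]
1: R B6 → L2 hit [-]
2: R B11 → L3 miss [-]
3: W B10 → L2 miss [D]
4: W B10 → L2 hit [D]
5: W B3 → L3 miss [D]
6: W B11 → L3 miss wb→B3 [D]
7: R B7 → L3 miss wb→B11 [-]
8: W B10 → L2 hit [D]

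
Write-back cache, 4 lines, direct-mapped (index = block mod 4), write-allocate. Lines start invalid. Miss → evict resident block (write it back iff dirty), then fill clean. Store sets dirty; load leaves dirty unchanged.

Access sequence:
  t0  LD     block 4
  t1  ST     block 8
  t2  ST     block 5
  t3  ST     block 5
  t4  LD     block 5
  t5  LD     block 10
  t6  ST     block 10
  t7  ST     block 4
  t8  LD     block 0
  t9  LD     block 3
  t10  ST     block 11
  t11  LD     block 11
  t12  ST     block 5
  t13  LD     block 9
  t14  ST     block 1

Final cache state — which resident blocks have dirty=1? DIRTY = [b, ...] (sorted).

0: R B4 → L0 miss [-]
1: W B8 → L0 miss [D]
2: W B5 → L1 miss [D]
3: W B5 → L1 hit [D]
4: R B5 → L1 hit [D]
5: R B10 → L2 miss [-]
6: W B10 → L2 hit [D]
7: W B4 → L0 miss wb→B8 [D]
8: R B0 → L0 miss wb→B4 [-]
9: R B3 → L3 miss [-]
10: W B11 → L3 miss [D]
11: R B11 → L3 hit [D]
12: W B5 → L1 hit [D]
13: R B9 → L1 miss wb→B5 [-]
14: W B1 → L1 miss [D]

DIRTY = [1, 10, 11]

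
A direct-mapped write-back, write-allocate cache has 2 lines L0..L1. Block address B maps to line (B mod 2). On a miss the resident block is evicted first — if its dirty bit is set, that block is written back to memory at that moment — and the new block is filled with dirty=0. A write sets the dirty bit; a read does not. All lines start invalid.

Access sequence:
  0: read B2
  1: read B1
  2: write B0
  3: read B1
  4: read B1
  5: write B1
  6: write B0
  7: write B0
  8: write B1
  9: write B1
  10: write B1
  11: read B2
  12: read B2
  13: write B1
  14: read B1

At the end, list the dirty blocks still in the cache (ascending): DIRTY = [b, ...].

DIRTY = [1]

  0 | R B2 → L0 miss [-]
  1 | R B1 → L1 miss [-]
  2 | W B0 → L0 miss [D]
  3 | R B1 → L1 hit [-]
  4 | R B1 → L1 hit [-]
  5 | W B1 → L1 hit [D]
  6 | W B0 → L0 hit [D]
  7 | W B0 → L0 hit [D]
  8 | W B1 → L1 hit [D]
  9 | W B1 → L1 hit [D]
  10 | W B1 → L1 hit [D]
  11 | R B2 → L0 miss wb→B0 [-]
  12 | R B2 → L0 hit [-]
  13 | W B1 → L1 hit [D]
  14 | R B1 → L1 hit [D]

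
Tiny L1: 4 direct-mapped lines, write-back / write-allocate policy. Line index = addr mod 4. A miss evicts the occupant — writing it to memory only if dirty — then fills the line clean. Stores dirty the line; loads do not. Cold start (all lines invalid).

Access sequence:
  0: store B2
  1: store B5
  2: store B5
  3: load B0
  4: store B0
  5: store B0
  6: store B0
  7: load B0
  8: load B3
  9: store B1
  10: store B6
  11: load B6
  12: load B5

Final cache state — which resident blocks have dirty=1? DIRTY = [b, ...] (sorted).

0: W B2 → L2 miss [D]
1: W B5 → L1 miss [D]
2: W B5 → L1 hit [D]
3: R B0 → L0 miss [-]
4: W B0 → L0 hit [D]
5: W B0 → L0 hit [D]
6: W B0 → L0 hit [D]
7: R B0 → L0 hit [D]
8: R B3 → L3 miss [-]
9: W B1 → L1 miss wb→B5 [D]
10: W B6 → L2 miss wb→B2 [D]
11: R B6 → L2 hit [D]
12: R B5 → L1 miss wb→B1 [-]

DIRTY = [0, 6]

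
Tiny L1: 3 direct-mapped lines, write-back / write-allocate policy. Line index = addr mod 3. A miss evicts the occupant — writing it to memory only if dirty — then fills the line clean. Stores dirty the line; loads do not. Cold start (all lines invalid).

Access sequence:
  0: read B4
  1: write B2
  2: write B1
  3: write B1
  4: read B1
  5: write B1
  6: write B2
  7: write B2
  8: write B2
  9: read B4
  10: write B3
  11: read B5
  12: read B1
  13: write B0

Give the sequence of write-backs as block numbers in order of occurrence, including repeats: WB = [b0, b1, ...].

WB = [1, 2, 3]

  0 | R B4 → L1 miss [-]
  1 | W B2 → L2 miss [D]
  2 | W B1 → L1 miss [D]
  3 | W B1 → L1 hit [D]
  4 | R B1 → L1 hit [D]
  5 | W B1 → L1 hit [D]
  6 | W B2 → L2 hit [D]
  7 | W B2 → L2 hit [D]
  8 | W B2 → L2 hit [D]
  9 | R B4 → L1 miss wb→B1 [-]
  10 | W B3 → L0 miss [D]
  11 | R B5 → L2 miss wb→B2 [-]
  12 | R B1 → L1 miss [-]
  13 | W B0 → L0 miss wb→B3 [D]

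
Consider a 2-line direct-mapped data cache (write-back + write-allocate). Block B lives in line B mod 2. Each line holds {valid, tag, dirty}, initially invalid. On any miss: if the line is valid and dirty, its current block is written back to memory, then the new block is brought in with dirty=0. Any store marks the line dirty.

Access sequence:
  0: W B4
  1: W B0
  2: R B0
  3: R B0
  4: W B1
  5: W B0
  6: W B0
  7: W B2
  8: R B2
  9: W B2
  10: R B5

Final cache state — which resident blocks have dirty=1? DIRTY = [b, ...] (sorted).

DIRTY = [2]

0: W B4 → L0 miss [D]
1: W B0 → L0 miss wb→B4 [D]
2: R B0 → L0 hit [D]
3: R B0 → L0 hit [D]
4: W B1 → L1 miss [D]
5: W B0 → L0 hit [D]
6: W B0 → L0 hit [D]
7: W B2 → L0 miss wb→B0 [D]
8: R B2 → L0 hit [D]
9: W B2 → L0 hit [D]
10: R B5 → L1 miss wb→B1 [-]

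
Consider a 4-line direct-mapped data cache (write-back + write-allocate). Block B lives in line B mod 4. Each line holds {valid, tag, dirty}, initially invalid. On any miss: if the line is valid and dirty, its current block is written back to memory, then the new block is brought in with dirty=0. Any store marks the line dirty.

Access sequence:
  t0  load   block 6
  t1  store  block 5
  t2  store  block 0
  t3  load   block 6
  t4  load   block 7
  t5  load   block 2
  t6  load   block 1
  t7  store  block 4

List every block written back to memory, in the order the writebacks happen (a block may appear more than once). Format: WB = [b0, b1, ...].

WB = [5, 0]

0: R B6 → L2 miss [-]
1: W B5 → L1 miss [D]
2: W B0 → L0 miss [D]
3: R B6 → L2 hit [-]
4: R B7 → L3 miss [-]
5: R B2 → L2 miss [-]
6: R B1 → L1 miss wb→B5 [-]
7: W B4 → L0 miss wb→B0 [D]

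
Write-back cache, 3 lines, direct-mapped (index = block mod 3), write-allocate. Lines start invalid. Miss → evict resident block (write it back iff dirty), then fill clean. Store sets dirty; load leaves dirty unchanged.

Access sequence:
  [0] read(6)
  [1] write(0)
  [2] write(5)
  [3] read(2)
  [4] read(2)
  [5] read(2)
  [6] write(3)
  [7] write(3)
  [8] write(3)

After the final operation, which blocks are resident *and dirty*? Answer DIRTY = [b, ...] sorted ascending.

DIRTY = [3]

  0 | R B6 → L0 miss [-]
  1 | W B0 → L0 miss [D]
  2 | W B5 → L2 miss [D]
  3 | R B2 → L2 miss wb→B5 [-]
  4 | R B2 → L2 hit [-]
  5 | R B2 → L2 hit [-]
  6 | W B3 → L0 miss wb→B0 [D]
  7 | W B3 → L0 hit [D]
  8 | W B3 → L0 hit [D]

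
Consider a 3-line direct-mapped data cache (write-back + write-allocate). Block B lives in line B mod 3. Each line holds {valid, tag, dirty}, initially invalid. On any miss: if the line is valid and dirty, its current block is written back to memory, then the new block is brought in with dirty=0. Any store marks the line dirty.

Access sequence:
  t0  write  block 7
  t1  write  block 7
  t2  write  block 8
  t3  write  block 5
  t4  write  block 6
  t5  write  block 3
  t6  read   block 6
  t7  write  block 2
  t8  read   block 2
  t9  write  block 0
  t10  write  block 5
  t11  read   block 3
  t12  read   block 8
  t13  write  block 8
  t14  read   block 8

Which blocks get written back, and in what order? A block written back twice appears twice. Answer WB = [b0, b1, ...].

0: W B7 -> L1 miss  d=D]
1: W B7 -> L1 hit  d=D]
2: W B8 -> L2 miss  d=D]
3: W B5 -> L2 miss wb->B8  d=D]
4: W B6 -> L0 miss  d=D]
5: W B3 -> L0 miss wb->B6  d=D]
6: R B6 -> L0 miss wb->B3  d=-]
7: W B2 -> L2 miss wb->B5  d=D]
8: R B2 -> L2 hit  d=D]
9: W B0 -> L0 miss  d=D]
10: W B5 -> L2 miss wb->B2  d=D]
11: R B3 -> L0 miss wb->B0  d=-]
12: R B8 -> L2 miss wb->B5  d=-]
13: W B8 -> L2 hit  d=D]
14: R B8 -> L2 hit  d=D]

WB = [8, 6, 3, 5, 2, 0, 5]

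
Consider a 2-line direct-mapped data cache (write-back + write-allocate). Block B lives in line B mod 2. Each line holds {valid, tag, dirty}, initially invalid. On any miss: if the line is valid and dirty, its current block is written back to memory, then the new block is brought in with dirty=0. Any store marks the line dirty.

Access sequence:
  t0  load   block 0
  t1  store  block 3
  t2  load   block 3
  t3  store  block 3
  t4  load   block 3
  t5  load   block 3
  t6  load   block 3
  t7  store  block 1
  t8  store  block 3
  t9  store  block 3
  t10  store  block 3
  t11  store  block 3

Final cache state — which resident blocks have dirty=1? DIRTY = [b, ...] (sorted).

DIRTY = [3]

0: R B0 → L0 miss [-]
1: W B3 → L1 miss [D]
2: R B3 → L1 hit [D]
3: W B3 → L1 hit [D]
4: R B3 → L1 hit [D]
5: R B3 → L1 hit [D]
6: R B3 → L1 hit [D]
7: W B1 → L1 miss wb→B3 [D]
8: W B3 → L1 miss wb→B1 [D]
9: W B3 → L1 hit [D]
10: W B3 → L1 hit [D]
11: W B3 → L1 hit [D]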